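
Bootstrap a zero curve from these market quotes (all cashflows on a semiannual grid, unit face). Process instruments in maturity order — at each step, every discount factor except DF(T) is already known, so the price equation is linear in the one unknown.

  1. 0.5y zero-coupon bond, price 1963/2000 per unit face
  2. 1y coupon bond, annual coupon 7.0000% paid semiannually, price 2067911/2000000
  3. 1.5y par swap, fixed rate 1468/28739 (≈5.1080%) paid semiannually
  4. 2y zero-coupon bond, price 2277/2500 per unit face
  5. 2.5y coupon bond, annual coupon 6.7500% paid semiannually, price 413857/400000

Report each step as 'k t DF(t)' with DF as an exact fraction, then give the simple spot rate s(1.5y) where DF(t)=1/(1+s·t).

step 1 [0.5y] zero: DF = P = 1963/2000 ≈ 0.981500
step 2 [1y] bond c/2=7/200: DF=(2067911/2000000 − 7/200·(0.981500))/(1+7/200) = 4829/5000 ≈ 0.965800
step 3 [1.5y] swap r/2=734/28739: DF=(1 − 734/28739·(0.981500+0.965800))/(1+734/28739) = 4633/5000 ≈ 0.926600
step 4 [2y] zero: DF = P = 2277/2500 ≈ 0.910800
step 5 [2.5y] bond c/2=27/800: DF=(413857/400000 − 27/800·(0.981500+0.965800+0.926600+0.910800))/(1+27/800) = 8773/10000 ≈ 0.877300

1 1/2 1963/2000
2 1 4829/5000
3 3/2 4633/5000
4 2 2277/2500
5 5/2 8773/10000
s(1.5y) = (1/(4633/5000) − 1)/(3/2) = 734/13899 ≈ 5.2810%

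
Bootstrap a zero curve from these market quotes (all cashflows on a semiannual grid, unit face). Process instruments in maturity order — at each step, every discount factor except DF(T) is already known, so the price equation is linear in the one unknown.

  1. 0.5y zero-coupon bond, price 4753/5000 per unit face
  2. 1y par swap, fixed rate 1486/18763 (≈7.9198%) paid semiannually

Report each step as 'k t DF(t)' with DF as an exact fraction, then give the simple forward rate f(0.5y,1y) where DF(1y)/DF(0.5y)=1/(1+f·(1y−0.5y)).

1 1/2 4753/5000
2 1 9257/10000
f(0.5y,1y) = ((4753/5000)/(9257/10000) − 1)/(1/2) = 498/9257 ≈ 5.3797%

step 1 [0.5y] zero: DF = P = 4753/5000 ≈ 0.950600
step 2 [1y] swap r/2=743/18763: DF=(1 − 743/18763·(0.950600))/(1+743/18763) = 9257/10000 ≈ 0.925700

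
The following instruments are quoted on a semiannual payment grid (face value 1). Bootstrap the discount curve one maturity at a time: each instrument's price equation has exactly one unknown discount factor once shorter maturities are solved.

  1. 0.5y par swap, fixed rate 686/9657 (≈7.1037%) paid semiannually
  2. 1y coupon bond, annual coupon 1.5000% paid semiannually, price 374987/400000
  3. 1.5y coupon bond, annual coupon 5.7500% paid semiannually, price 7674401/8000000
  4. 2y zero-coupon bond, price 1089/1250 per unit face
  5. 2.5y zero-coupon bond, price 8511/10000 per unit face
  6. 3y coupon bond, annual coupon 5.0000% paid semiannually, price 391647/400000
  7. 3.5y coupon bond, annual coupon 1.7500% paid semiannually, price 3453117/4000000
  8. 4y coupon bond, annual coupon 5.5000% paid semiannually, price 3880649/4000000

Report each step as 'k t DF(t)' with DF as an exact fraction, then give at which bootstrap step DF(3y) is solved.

1 1/2 9657/10000
2 1 9233/10000
3 3/2 8797/10000
4 2 1089/1250
5 5/2 8511/10000
6 3 8457/10000
7 7/2 1619/2000
8 4 7797/10000
DF(3y) is solved at step 6

step 1 [0.5y] swap r/2=343/9657: DF=(1 − 343/9657·(0))/(1+343/9657) = 9657/10000 ≈ 0.965700
step 2 [1y] bond c/2=3/400: DF=(374987/400000 − 3/400·(0.965700))/(1+3/400) = 9233/10000 ≈ 0.923300
step 3 [1.5y] bond c/2=23/800: DF=(7674401/8000000 − 23/800·(0.965700+0.923300))/(1+23/800) = 8797/10000 ≈ 0.879700
step 4 [2y] zero: DF = P = 1089/1250 ≈ 0.871200
step 5 [2.5y] zero: DF = P = 8511/10000 ≈ 0.851100
step 6 [3y] bond c/2=1/40: DF=(391647/400000 − 1/40·(0.965700+0.923300+0.879700+0.871200+0.851100))/(1+1/40) = 8457/10000 ≈ 0.845700
step 7 [3.5y] bond c/2=7/800: DF=(3453117/4000000 − 7/800·(0.965700+0.923300+0.879700+0.871200+0.851100+0.845700))/(1+7/800) = 1619/2000 ≈ 0.809500
step 8 [4y] bond c/2=11/400: DF=(3880649/4000000 − 11/400·(0.965700+0.923300+0.879700+0.871200+0.851100+0.845700+0.809500))/(1+11/400) = 7797/10000 ≈ 0.779700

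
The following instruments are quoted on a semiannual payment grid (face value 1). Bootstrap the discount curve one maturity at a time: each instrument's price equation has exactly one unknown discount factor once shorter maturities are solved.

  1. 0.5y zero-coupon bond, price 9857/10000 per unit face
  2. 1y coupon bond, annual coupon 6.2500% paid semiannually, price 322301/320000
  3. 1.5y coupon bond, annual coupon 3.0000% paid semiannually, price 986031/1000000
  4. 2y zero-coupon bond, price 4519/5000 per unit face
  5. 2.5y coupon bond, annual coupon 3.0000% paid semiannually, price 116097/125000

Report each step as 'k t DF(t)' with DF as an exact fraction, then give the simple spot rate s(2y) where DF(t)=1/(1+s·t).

1 1/2 9857/10000
2 1 2367/2500
3 3/2 9429/10000
4 2 4519/5000
5 5/2 537/625
s(2y) = (1/(4519/5000) − 1)/(2) = 481/9038 ≈ 5.3220%

step 1 [0.5y] zero: DF = P = 9857/10000 ≈ 0.985700
step 2 [1y] bond c/2=1/32: DF=(322301/320000 − 1/32·(0.985700))/(1+1/32) = 2367/2500 ≈ 0.946800
step 3 [1.5y] bond c/2=3/200: DF=(986031/1000000 − 3/200·(0.985700+0.946800))/(1+3/200) = 9429/10000 ≈ 0.942900
step 4 [2y] zero: DF = P = 4519/5000 ≈ 0.903800
step 5 [2.5y] bond c/2=3/200: DF=(116097/125000 − 3/200·(0.985700+0.946800+0.942900+0.903800))/(1+3/200) = 537/625 ≈ 0.859200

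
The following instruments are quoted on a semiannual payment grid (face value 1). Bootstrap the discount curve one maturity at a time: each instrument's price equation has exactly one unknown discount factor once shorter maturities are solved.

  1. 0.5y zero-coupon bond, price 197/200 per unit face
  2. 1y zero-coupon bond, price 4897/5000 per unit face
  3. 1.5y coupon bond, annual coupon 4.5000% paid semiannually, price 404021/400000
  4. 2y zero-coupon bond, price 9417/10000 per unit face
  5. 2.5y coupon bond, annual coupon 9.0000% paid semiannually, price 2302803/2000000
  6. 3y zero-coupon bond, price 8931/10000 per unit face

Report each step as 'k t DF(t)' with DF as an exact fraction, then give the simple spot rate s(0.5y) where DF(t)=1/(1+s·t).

1 1/2 197/200
2 1 4897/5000
3 3/2 4723/5000
4 2 9417/10000
5 5/2 117/125
6 3 8931/10000
s(0.5y) = (1/(197/200) − 1)/(1/2) = 6/197 ≈ 3.0457%

step 1 [0.5y] zero: DF = P = 197/200 ≈ 0.985000
step 2 [1y] zero: DF = P = 4897/5000 ≈ 0.979400
step 3 [1.5y] bond c/2=9/400: DF=(404021/400000 − 9/400·(0.985000+0.979400))/(1+9/400) = 4723/5000 ≈ 0.944600
step 4 [2y] zero: DF = P = 9417/10000 ≈ 0.941700
step 5 [2.5y] bond c/2=9/200: DF=(2302803/2000000 − 9/200·(0.985000+0.979400+0.944600+0.941700))/(1+9/200) = 117/125 ≈ 0.936000
step 6 [3y] zero: DF = P = 8931/10000 ≈ 0.893100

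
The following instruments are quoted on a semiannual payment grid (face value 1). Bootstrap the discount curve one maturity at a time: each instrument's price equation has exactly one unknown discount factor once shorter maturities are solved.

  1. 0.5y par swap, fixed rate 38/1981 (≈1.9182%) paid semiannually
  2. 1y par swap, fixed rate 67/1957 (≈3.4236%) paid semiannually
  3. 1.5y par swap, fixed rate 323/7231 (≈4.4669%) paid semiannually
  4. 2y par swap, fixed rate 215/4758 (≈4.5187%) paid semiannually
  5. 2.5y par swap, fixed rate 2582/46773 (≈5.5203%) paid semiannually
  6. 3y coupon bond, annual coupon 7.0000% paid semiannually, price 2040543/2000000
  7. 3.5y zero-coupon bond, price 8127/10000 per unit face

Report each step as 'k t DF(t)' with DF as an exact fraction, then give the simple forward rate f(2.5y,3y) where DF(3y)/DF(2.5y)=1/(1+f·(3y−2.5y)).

step 1 [0.5y] swap r/2=19/1981: DF=(1 − 19/1981·(0))/(1+19/1981) = 1981/2000 ≈ 0.990500
step 2 [1y] swap r/2=67/3914: DF=(1 − 67/3914·(0.990500))/(1+67/3914) = 1933/2000 ≈ 0.966500
step 3 [1.5y] swap r/2=323/14462: DF=(1 − 323/14462·(0.990500+0.966500))/(1+323/14462) = 4677/5000 ≈ 0.935400
step 4 [2y] swap r/2=215/9516: DF=(1 − 215/9516·(0.990500+0.966500+0.935400))/(1+215/9516) = 457/500 ≈ 0.914000
step 5 [2.5y] swap r/2=1291/46773: DF=(1 − 1291/46773·(0.990500+0.966500+0.935400+0.914000))/(1+1291/46773) = 8709/10000 ≈ 0.870900
step 6 [3y] bond c/2=7/200: DF=(2040543/2000000 − 7/200·(0.990500+0.966500+0.935400+0.914000+0.870900))/(1+7/200) = 2069/2500 ≈ 0.827600
step 7 [3.5y] zero: DF = P = 8127/10000 ≈ 0.812700

1 1/2 1981/2000
2 1 1933/2000
3 3/2 4677/5000
4 2 457/500
5 5/2 8709/10000
6 3 2069/2500
7 7/2 8127/10000
f(2.5y,3y) = ((8709/10000)/(2069/2500) − 1)/(1/2) = 433/4138 ≈ 10.4640%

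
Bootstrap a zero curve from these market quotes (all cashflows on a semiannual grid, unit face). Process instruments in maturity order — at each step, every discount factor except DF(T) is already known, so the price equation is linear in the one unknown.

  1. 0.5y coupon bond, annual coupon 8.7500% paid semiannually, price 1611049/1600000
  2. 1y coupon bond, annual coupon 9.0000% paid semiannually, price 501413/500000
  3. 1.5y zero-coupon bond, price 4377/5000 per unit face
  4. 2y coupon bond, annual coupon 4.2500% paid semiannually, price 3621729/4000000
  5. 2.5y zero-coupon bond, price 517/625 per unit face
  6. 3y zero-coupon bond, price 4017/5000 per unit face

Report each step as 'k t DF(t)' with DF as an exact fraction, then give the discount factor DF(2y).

1 1/2 9647/10000
2 1 9181/10000
3 3/2 4377/5000
4 2 2073/2500
5 5/2 517/625
6 3 4017/5000
DF(2y) = 2073/2500 ≈ 0.829200

step 1 [0.5y] bond c/2=7/160: DF=(1611049/1600000 − 7/160·(0))/(1+7/160) = 9647/10000 ≈ 0.964700
step 2 [1y] bond c/2=9/200: DF=(501413/500000 − 9/200·(0.964700))/(1+9/200) = 9181/10000 ≈ 0.918100
step 3 [1.5y] zero: DF = P = 4377/5000 ≈ 0.875400
step 4 [2y] bond c/2=17/800: DF=(3621729/4000000 − 17/800·(0.964700+0.918100+0.875400))/(1+17/800) = 2073/2500 ≈ 0.829200
step 5 [2.5y] zero: DF = P = 517/625 ≈ 0.827200
step 6 [3y] zero: DF = P = 4017/5000 ≈ 0.803400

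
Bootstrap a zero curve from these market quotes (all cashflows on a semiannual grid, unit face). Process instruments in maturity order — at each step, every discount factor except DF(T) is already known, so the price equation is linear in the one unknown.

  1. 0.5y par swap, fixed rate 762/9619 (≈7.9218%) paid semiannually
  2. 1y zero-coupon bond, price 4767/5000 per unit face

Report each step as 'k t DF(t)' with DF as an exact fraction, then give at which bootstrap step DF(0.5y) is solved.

1 1/2 9619/10000
2 1 4767/5000
DF(0.5y) is solved at step 1

step 1 [0.5y] swap r/2=381/9619: DF=(1 − 381/9619·(0))/(1+381/9619) = 9619/10000 ≈ 0.961900
step 2 [1y] zero: DF = P = 4767/5000 ≈ 0.953400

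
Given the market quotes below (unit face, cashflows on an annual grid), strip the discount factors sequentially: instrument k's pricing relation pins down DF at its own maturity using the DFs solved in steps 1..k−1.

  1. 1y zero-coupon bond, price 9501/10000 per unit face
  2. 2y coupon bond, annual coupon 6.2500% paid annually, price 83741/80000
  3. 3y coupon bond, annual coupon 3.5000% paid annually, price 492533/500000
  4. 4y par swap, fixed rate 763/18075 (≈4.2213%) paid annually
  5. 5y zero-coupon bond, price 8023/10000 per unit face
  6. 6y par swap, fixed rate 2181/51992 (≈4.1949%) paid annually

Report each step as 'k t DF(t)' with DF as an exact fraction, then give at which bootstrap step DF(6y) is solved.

step 1 [1y] zero: DF = P = 9501/10000 ≈ 0.950100
step 2 [2y] bond c/1=1/16: DF=(83741/80000 − 1/16·(0.950100))/(1+1/16) = 9293/10000 ≈ 0.929300
step 3 [3y] bond c/1=7/200: DF=(492533/500000 − 7/200·(0.950100+0.929300))/(1+7/200) = 4441/5000 ≈ 0.888200
step 4 [4y] swap r/1=763/18075: DF=(1 − 763/18075·(0.950100+0.929300+0.888200))/(1+763/18075) = 4237/5000 ≈ 0.847400
step 5 [5y] zero: DF = P = 8023/10000 ≈ 0.802300
step 6 [6y] swap r/1=2181/51992: DF=(1 − 2181/51992·(0.950100+0.929300+0.888200+0.847400+0.802300))/(1+2181/51992) = 7819/10000 ≈ 0.781900

1 1 9501/10000
2 2 9293/10000
3 3 4441/5000
4 4 4237/5000
5 5 8023/10000
6 6 7819/10000
DF(6y) is solved at step 6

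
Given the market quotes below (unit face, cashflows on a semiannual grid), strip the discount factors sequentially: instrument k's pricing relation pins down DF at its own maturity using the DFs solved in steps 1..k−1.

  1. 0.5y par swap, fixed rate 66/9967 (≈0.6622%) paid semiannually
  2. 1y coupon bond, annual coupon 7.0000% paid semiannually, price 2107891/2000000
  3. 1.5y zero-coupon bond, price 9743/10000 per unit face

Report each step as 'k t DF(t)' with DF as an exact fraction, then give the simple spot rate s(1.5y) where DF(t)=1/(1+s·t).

step 1 [0.5y] swap r/2=33/9967: DF=(1 − 33/9967·(0))/(1+33/9967) = 9967/10000 ≈ 0.996700
step 2 [1y] bond c/2=7/200: DF=(2107891/2000000 − 7/200·(0.996700))/(1+7/200) = 4923/5000 ≈ 0.984600
step 3 [1.5y] zero: DF = P = 9743/10000 ≈ 0.974300

1 1/2 9967/10000
2 1 4923/5000
3 3/2 9743/10000
s(1.5y) = (1/(9743/10000) − 1)/(3/2) = 514/29229 ≈ 1.7585%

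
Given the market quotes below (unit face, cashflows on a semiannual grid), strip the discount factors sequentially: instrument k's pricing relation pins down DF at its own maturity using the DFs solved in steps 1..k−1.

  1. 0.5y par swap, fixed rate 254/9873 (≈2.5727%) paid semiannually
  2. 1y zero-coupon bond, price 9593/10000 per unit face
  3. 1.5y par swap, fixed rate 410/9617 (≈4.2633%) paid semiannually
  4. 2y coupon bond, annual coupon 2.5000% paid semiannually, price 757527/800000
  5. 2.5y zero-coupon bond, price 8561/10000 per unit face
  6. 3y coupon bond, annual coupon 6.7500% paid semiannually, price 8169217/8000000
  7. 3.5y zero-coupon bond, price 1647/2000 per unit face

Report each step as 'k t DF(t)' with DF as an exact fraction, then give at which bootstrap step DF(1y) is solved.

step 1 [0.5y] swap r/2=127/9873: DF=(1 − 127/9873·(0))/(1+127/9873) = 9873/10000 ≈ 0.987300
step 2 [1y] zero: DF = P = 9593/10000 ≈ 0.959300
step 3 [1.5y] swap r/2=205/9617: DF=(1 − 205/9617·(0.987300+0.959300))/(1+205/9617) = 1877/2000 ≈ 0.938500
step 4 [2y] bond c/2=1/80: DF=(757527/800000 − 1/80·(0.987300+0.959300+0.938500))/(1+1/80) = 2249/2500 ≈ 0.899600
step 5 [2.5y] zero: DF = P = 8561/10000 ≈ 0.856100
step 6 [3y] bond c/2=27/800: DF=(8169217/8000000 − 27/800·(0.987300+0.959300+0.938500+0.899600+0.856100))/(1+27/800) = 8363/10000 ≈ 0.836300
step 7 [3.5y] zero: DF = P = 1647/2000 ≈ 0.823500

1 1/2 9873/10000
2 1 9593/10000
3 3/2 1877/2000
4 2 2249/2500
5 5/2 8561/10000
6 3 8363/10000
7 7/2 1647/2000
DF(1y) is solved at step 2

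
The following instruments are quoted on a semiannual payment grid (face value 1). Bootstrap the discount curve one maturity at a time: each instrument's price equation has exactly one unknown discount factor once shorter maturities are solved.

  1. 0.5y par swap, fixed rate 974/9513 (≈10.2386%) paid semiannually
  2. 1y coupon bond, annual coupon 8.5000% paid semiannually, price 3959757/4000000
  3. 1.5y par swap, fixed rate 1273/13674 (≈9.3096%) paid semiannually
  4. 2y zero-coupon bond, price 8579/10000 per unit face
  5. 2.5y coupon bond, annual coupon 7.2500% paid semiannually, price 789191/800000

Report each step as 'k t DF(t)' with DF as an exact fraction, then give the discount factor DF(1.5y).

step 1 [0.5y] swap r/2=487/9513: DF=(1 − 487/9513·(0))/(1+487/9513) = 9513/10000 ≈ 0.951300
step 2 [1y] bond c/2=17/400: DF=(3959757/4000000 − 17/400·(0.951300))/(1+17/400) = 2277/2500 ≈ 0.910800
step 3 [1.5y] swap r/2=1273/27348: DF=(1 − 1273/27348·(0.951300+0.910800))/(1+1273/27348) = 8727/10000 ≈ 0.872700
step 4 [2y] zero: DF = P = 8579/10000 ≈ 0.857900
step 5 [2.5y] bond c/2=29/800: DF=(789191/800000 − 29/800·(0.951300+0.910800+0.872700+0.857900))/(1+29/800) = 8263/10000 ≈ 0.826300

1 1/2 9513/10000
2 1 2277/2500
3 3/2 8727/10000
4 2 8579/10000
5 5/2 8263/10000
DF(1.5y) = 8727/10000 ≈ 0.872700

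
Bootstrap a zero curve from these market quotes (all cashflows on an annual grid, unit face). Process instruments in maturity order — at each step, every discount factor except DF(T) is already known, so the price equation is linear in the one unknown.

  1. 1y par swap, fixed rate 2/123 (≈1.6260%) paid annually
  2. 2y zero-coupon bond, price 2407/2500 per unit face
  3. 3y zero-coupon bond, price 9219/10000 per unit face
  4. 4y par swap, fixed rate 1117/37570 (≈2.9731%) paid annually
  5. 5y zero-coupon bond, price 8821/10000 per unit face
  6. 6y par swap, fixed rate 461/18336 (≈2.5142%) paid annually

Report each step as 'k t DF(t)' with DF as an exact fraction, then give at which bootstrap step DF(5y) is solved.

1 1 123/125
2 2 2407/2500
3 3 9219/10000
4 4 8883/10000
5 5 8821/10000
6 6 8617/10000
DF(5y) is solved at step 5

step 1 [1y] swap r/1=2/123: DF=(1 − 2/123·(0))/(1+2/123) = 123/125 ≈ 0.984000
step 2 [2y] zero: DF = P = 2407/2500 ≈ 0.962800
step 3 [3y] zero: DF = P = 9219/10000 ≈ 0.921900
step 4 [4y] swap r/1=1117/37570: DF=(1 − 1117/37570·(0.984000+0.962800+0.921900))/(1+1117/37570) = 8883/10000 ≈ 0.888300
step 5 [5y] zero: DF = P = 8821/10000 ≈ 0.882100
step 6 [6y] swap r/1=461/18336: DF=(1 − 461/18336·(0.984000+0.962800+0.921900+0.888300+0.882100))/(1+461/18336) = 8617/10000 ≈ 0.861700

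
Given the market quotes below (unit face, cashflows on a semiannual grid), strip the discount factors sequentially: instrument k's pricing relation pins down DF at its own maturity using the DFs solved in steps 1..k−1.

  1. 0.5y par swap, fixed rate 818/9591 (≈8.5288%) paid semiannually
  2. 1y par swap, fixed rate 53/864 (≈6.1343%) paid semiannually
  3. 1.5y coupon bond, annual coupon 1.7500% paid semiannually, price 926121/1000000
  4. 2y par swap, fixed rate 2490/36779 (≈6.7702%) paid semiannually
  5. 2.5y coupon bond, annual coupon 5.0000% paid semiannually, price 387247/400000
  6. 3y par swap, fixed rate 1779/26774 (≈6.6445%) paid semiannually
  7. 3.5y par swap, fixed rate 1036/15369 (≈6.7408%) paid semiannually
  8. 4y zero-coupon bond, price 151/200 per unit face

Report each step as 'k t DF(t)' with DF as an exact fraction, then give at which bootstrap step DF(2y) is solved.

step 1 [0.5y] swap r/2=409/9591: DF=(1 − 409/9591·(0))/(1+409/9591) = 9591/10000 ≈ 0.959100
step 2 [1y] swap r/2=53/1728: DF=(1 − 53/1728·(0.959100))/(1+53/1728) = 9417/10000 ≈ 0.941700
step 3 [1.5y] bond c/2=7/800: DF=(926121/1000000 − 7/800·(0.959100+0.941700))/(1+7/800) = 1127/1250 ≈ 0.901600
step 4 [2y] swap r/2=1245/36779: DF=(1 − 1245/36779·(0.959100+0.941700+0.901600))/(1+1245/36779) = 1751/2000 ≈ 0.875500
step 5 [2.5y] bond c/2=1/40: DF=(387247/400000 − 1/40·(0.959100+0.941700+0.901600+0.875500))/(1+1/40) = 2137/2500 ≈ 0.854800
step 6 [3y] swap r/2=1779/53548: DF=(1 − 1779/53548·(0.959100+0.941700+0.901600+0.875500+0.854800))/(1+1779/53548) = 8221/10000 ≈ 0.822100
step 7 [3.5y] swap r/2=518/15369: DF=(1 − 518/15369·(0.959100+0.941700+0.901600+0.875500+0.854800+0.822100))/(1+518/15369) = 991/1250 ≈ 0.792800
step 8 [4y] zero: DF = P = 151/200 ≈ 0.755000

1 1/2 9591/10000
2 1 9417/10000
3 3/2 1127/1250
4 2 1751/2000
5 5/2 2137/2500
6 3 8221/10000
7 7/2 991/1250
8 4 151/200
DF(2y) is solved at step 4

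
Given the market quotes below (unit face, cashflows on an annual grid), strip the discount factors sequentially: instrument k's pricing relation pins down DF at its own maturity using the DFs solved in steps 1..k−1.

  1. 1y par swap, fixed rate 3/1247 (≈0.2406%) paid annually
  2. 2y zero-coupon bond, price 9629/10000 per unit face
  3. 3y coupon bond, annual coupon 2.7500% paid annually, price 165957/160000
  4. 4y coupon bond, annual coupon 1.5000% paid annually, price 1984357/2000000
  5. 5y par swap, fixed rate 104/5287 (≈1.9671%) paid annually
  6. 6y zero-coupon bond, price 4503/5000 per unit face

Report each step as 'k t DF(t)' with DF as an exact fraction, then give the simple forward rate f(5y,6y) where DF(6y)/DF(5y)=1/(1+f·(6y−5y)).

step 1 [1y] swap r/1=3/1247: DF=(1 − 3/1247·(0))/(1+3/1247) = 1247/1250 ≈ 0.997600
step 2 [2y] zero: DF = P = 9629/10000 ≈ 0.962900
step 3 [3y] bond c/1=11/400: DF=(165957/160000 − 11/400·(0.997600+0.962900))/(1+11/400) = 957/1000 ≈ 0.957000
step 4 [4y] bond c/1=3/200: DF=(1984357/2000000 − 3/200·(0.997600+0.962900+0.957000))/(1+3/200) = 584/625 ≈ 0.934400
step 5 [5y] swap r/1=104/5287: DF=(1 − 104/5287·(0.997600+0.962900+0.957000+0.934400))/(1+104/5287) = 1133/1250 ≈ 0.906400
step 6 [6y] zero: DF = P = 4503/5000 ≈ 0.900600

1 1 1247/1250
2 2 9629/10000
3 3 957/1000
4 4 584/625
5 5 1133/1250
6 6 4503/5000
f(5y,6y) = ((1133/1250)/(4503/5000) − 1)/(1) = 29/4503 ≈ 0.6440%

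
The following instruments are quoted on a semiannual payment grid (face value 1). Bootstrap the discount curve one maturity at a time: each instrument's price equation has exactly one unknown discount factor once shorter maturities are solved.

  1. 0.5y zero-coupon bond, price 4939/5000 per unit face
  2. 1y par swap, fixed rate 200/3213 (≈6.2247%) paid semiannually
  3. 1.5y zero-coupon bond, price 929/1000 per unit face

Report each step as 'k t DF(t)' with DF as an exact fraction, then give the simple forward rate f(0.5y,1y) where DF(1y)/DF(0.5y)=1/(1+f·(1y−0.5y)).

step 1 [0.5y] zero: DF = P = 4939/5000 ≈ 0.987800
step 2 [1y] swap r/2=100/3213: DF=(1 − 100/3213·(0.987800))/(1+100/3213) = 47/50 ≈ 0.940000
step 3 [1.5y] zero: DF = P = 929/1000 ≈ 0.929000

1 1/2 4939/5000
2 1 47/50
3 3/2 929/1000
f(0.5y,1y) = ((4939/5000)/(47/50) − 1)/(1/2) = 239/2350 ≈ 10.1702%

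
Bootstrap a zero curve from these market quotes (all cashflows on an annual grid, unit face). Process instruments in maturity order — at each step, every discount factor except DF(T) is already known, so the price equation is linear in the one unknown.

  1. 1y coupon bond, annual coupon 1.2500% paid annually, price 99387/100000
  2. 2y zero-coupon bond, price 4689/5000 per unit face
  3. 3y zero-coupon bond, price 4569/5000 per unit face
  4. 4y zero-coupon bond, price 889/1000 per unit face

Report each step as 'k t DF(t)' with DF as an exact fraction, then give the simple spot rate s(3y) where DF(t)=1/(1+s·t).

1 1 1227/1250
2 2 4689/5000
3 3 4569/5000
4 4 889/1000
s(3y) = (1/(4569/5000) − 1)/(3) = 431/13707 ≈ 3.1444%

step 1 [1y] bond c/1=1/80: DF=(99387/100000 − 1/80·(0))/(1+1/80) = 1227/1250 ≈ 0.981600
step 2 [2y] zero: DF = P = 4689/5000 ≈ 0.937800
step 3 [3y] zero: DF = P = 4569/5000 ≈ 0.913800
step 4 [4y] zero: DF = P = 889/1000 ≈ 0.889000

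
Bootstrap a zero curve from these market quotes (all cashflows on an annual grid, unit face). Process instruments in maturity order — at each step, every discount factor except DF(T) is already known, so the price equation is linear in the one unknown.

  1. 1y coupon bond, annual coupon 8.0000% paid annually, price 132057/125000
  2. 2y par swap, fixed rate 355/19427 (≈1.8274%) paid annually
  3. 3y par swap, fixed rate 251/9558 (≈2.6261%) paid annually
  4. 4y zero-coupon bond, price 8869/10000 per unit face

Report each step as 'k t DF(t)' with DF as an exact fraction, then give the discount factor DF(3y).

1 1 4891/5000
2 2 1929/2000
3 3 9247/10000
4 4 8869/10000
DF(3y) = 9247/10000 ≈ 0.924700

step 1 [1y] bond c/1=2/25: DF=(132057/125000 − 2/25·(0))/(1+2/25) = 4891/5000 ≈ 0.978200
step 2 [2y] swap r/1=355/19427: DF=(1 − 355/19427·(0.978200))/(1+355/19427) = 1929/2000 ≈ 0.964500
step 3 [3y] swap r/1=251/9558: DF=(1 − 251/9558·(0.978200+0.964500))/(1+251/9558) = 9247/10000 ≈ 0.924700
step 4 [4y] zero: DF = P = 8869/10000 ≈ 0.886900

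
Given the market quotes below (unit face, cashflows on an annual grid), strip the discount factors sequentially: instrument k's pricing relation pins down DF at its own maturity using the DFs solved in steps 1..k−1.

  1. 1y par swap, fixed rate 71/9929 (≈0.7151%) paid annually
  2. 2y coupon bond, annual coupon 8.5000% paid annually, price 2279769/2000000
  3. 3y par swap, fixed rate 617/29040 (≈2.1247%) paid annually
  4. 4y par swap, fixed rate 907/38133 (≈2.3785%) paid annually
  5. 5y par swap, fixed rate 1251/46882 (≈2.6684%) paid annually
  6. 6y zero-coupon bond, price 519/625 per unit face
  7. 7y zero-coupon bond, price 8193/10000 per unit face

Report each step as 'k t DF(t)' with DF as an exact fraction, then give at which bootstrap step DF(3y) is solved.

step 1 [1y] swap r/1=71/9929: DF=(1 − 71/9929·(0))/(1+71/9929) = 9929/10000 ≈ 0.992900
step 2 [2y] bond c/1=17/200: DF=(2279769/2000000 − 17/200·(0.992900))/(1+17/200) = 608/625 ≈ 0.972800
step 3 [3y] swap r/1=617/29040: DF=(1 − 617/29040·(0.992900+0.972800))/(1+617/29040) = 9383/10000 ≈ 0.938300
step 4 [4y] swap r/1=907/38133: DF=(1 − 907/38133·(0.992900+0.972800+0.938300))/(1+907/38133) = 9093/10000 ≈ 0.909300
step 5 [5y] swap r/1=1251/46882: DF=(1 − 1251/46882·(0.992900+0.972800+0.938300+0.909300))/(1+1251/46882) = 8749/10000 ≈ 0.874900
step 6 [6y] zero: DF = P = 519/625 ≈ 0.830400
step 7 [7y] zero: DF = P = 8193/10000 ≈ 0.819300

1 1 9929/10000
2 2 608/625
3 3 9383/10000
4 4 9093/10000
5 5 8749/10000
6 6 519/625
7 7 8193/10000
DF(3y) is solved at step 3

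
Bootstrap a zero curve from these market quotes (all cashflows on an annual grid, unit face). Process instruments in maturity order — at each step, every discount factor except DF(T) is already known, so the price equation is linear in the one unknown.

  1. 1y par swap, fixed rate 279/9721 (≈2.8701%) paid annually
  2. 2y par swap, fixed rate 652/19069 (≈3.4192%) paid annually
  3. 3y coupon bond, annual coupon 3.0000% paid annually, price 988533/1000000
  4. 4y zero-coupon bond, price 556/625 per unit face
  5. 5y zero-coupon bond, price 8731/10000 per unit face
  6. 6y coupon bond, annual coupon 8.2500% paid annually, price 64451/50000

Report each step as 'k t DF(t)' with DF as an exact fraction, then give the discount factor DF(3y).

step 1 [1y] swap r/1=279/9721: DF=(1 − 279/9721·(0))/(1+279/9721) = 9721/10000 ≈ 0.972100
step 2 [2y] swap r/1=652/19069: DF=(1 − 652/19069·(0.972100))/(1+652/19069) = 2337/2500 ≈ 0.934800
step 3 [3y] bond c/1=3/100: DF=(988533/1000000 − 3/100·(0.972100+0.934800))/(1+3/100) = 4521/5000 ≈ 0.904200
step 4 [4y] zero: DF = P = 556/625 ≈ 0.889600
step 5 [5y] zero: DF = P = 8731/10000 ≈ 0.873100
step 6 [6y] bond c/1=33/400: DF=(64451/50000 − 33/400·(0.972100+0.934800+0.904200+0.889600+0.873100))/(1+33/400) = 4211/5000 ≈ 0.842200

1 1 9721/10000
2 2 2337/2500
3 3 4521/5000
4 4 556/625
5 5 8731/10000
6 6 4211/5000
DF(3y) = 4521/5000 ≈ 0.904200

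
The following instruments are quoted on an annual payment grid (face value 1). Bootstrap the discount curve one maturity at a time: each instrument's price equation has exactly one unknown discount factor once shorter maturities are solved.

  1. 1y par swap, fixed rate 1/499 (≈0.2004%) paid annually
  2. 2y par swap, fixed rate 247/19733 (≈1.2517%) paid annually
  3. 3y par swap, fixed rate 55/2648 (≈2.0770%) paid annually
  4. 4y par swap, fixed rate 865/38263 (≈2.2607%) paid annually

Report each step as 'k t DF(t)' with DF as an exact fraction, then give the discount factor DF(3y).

1 1 499/500
2 2 9753/10000
3 3 1879/2000
4 4 1827/2000
DF(3y) = 1879/2000 ≈ 0.939500

step 1 [1y] swap r/1=1/499: DF=(1 − 1/499·(0))/(1+1/499) = 499/500 ≈ 0.998000
step 2 [2y] swap r/1=247/19733: DF=(1 − 247/19733·(0.998000))/(1+247/19733) = 9753/10000 ≈ 0.975300
step 3 [3y] swap r/1=55/2648: DF=(1 − 55/2648·(0.998000+0.975300))/(1+55/2648) = 1879/2000 ≈ 0.939500
step 4 [4y] swap r/1=865/38263: DF=(1 − 865/38263·(0.998000+0.975300+0.939500))/(1+865/38263) = 1827/2000 ≈ 0.913500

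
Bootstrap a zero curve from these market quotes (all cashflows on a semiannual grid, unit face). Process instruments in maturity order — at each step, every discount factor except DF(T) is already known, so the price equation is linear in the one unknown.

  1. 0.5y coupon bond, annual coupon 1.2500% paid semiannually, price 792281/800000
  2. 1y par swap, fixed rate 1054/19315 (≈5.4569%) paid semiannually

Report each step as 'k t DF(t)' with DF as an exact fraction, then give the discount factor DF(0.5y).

step 1 [0.5y] bond c/2=1/160: DF=(792281/800000 − 1/160·(0))/(1+1/160) = 4921/5000 ≈ 0.984200
step 2 [1y] swap r/2=527/19315: DF=(1 − 527/19315·(0.984200))/(1+527/19315) = 9473/10000 ≈ 0.947300

1 1/2 4921/5000
2 1 9473/10000
DF(0.5y) = 4921/5000 ≈ 0.984200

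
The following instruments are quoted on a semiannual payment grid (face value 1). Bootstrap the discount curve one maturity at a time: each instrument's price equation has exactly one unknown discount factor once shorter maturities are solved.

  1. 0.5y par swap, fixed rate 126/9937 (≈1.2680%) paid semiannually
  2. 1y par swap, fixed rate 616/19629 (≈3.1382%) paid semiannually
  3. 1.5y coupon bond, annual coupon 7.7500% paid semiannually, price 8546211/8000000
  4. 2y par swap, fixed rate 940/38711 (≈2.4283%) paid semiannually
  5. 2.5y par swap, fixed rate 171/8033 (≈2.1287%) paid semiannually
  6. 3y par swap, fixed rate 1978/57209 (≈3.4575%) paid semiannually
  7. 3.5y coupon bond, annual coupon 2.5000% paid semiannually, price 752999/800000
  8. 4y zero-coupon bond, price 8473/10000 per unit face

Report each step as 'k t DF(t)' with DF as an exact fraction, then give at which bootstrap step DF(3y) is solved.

step 1 [0.5y] swap r/2=63/9937: DF=(1 − 63/9937·(0))/(1+63/9937) = 9937/10000 ≈ 0.993700
step 2 [1y] swap r/2=308/19629: DF=(1 − 308/19629·(0.993700))/(1+308/19629) = 2423/2500 ≈ 0.969200
step 3 [1.5y] bond c/2=31/800: DF=(8546211/8000000 − 31/800·(0.993700+0.969200))/(1+31/800) = 597/625 ≈ 0.955200
step 4 [2y] swap r/2=470/38711: DF=(1 − 470/38711·(0.993700+0.969200+0.955200))/(1+470/38711) = 953/1000 ≈ 0.953000
step 5 [2.5y] swap r/2=171/16066: DF=(1 − 171/16066·(0.993700+0.969200+0.955200+0.953000))/(1+171/16066) = 9487/10000 ≈ 0.948700
step 6 [3y] swap r/2=989/57209: DF=(1 − 989/57209·(0.993700+0.969200+0.955200+0.953000+0.948700))/(1+989/57209) = 9011/10000 ≈ 0.901100
step 7 [3.5y] bond c/2=1/80: DF=(752999/800000 − 1/80·(0.993700+0.969200+0.955200+0.953000+0.948700+0.901100))/(1+1/80) = 859/1000 ≈ 0.859000
step 8 [4y] zero: DF = P = 8473/10000 ≈ 0.847300

1 1/2 9937/10000
2 1 2423/2500
3 3/2 597/625
4 2 953/1000
5 5/2 9487/10000
6 3 9011/10000
7 7/2 859/1000
8 4 8473/10000
DF(3y) is solved at step 6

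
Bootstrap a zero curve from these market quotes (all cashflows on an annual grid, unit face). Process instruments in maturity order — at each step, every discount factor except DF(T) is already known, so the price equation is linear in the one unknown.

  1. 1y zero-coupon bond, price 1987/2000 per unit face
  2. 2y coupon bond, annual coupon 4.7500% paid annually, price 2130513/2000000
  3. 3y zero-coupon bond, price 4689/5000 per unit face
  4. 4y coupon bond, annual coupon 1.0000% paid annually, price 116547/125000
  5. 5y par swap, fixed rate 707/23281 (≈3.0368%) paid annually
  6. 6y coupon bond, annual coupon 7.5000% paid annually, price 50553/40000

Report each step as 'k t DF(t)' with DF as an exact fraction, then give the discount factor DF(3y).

1 1 1987/2000
2 2 9719/10000
3 3 4689/5000
4 4 559/625
5 5 4293/5000
6 6 2127/2500
DF(3y) = 4689/5000 ≈ 0.937800

step 1 [1y] zero: DF = P = 1987/2000 ≈ 0.993500
step 2 [2y] bond c/1=19/400: DF=(2130513/2000000 − 19/400·(0.993500))/(1+19/400) = 9719/10000 ≈ 0.971900
step 3 [3y] zero: DF = P = 4689/5000 ≈ 0.937800
step 4 [4y] bond c/1=1/100: DF=(116547/125000 − 1/100·(0.993500+0.971900+0.937800))/(1+1/100) = 559/625 ≈ 0.894400
step 5 [5y] swap r/1=707/23281: DF=(1 − 707/23281·(0.993500+0.971900+0.937800+0.894400))/(1+707/23281) = 4293/5000 ≈ 0.858600
step 6 [6y] bond c/1=3/40: DF=(50553/40000 − 3/40·(0.993500+0.971900+0.937800+0.894400+0.858600))/(1+3/40) = 2127/2500 ≈ 0.850800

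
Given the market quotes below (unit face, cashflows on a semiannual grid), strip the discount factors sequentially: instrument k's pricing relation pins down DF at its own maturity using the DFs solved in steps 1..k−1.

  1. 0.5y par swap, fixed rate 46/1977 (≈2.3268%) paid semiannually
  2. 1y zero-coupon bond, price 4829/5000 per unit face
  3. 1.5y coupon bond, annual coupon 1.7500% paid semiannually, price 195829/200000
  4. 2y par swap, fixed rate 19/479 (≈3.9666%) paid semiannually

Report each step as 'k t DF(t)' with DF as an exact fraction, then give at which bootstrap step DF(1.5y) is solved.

1 1/2 1977/2000
2 1 4829/5000
3 3/2 9537/10000
4 2 231/250
DF(1.5y) is solved at step 3

step 1 [0.5y] swap r/2=23/1977: DF=(1 − 23/1977·(0))/(1+23/1977) = 1977/2000 ≈ 0.988500
step 2 [1y] zero: DF = P = 4829/5000 ≈ 0.965800
step 3 [1.5y] bond c/2=7/800: DF=(195829/200000 − 7/800·(0.988500+0.965800))/(1+7/800) = 9537/10000 ≈ 0.953700
step 4 [2y] swap r/2=19/958: DF=(1 − 19/958·(0.988500+0.965800+0.953700))/(1+19/958) = 231/250 ≈ 0.924000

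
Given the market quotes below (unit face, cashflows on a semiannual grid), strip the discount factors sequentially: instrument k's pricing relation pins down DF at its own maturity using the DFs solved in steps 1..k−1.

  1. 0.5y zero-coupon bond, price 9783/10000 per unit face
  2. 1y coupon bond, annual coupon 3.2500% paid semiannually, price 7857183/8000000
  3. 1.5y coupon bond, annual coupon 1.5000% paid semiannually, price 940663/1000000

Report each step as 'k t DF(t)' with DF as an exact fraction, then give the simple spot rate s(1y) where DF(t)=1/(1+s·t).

step 1 [0.5y] zero: DF = P = 9783/10000 ≈ 0.978300
step 2 [1y] bond c/2=13/800: DF=(7857183/8000000 − 13/800·(0.978300))/(1+13/800) = 2377/2500 ≈ 0.950800
step 3 [1.5y] bond c/2=3/400: DF=(940663/1000000 − 3/400·(0.978300+0.950800))/(1+3/400) = 9193/10000 ≈ 0.919300

1 1/2 9783/10000
2 1 2377/2500
3 3/2 9193/10000
s(1y) = (1/(2377/2500) − 1)/(1) = 123/2377 ≈ 5.1746%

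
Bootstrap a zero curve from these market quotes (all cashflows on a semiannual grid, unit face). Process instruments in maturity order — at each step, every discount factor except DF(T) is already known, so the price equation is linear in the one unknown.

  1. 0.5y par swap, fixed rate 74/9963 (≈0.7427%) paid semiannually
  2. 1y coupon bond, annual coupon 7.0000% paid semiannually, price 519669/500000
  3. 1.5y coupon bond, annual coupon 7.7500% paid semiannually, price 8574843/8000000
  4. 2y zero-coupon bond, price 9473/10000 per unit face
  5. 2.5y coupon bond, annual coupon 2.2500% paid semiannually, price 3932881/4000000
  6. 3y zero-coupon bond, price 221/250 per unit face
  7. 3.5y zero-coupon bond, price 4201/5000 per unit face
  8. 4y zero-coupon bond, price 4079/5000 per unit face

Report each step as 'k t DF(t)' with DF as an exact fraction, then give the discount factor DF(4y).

1 1/2 9963/10000
2 1 1941/2000
3 3/2 1917/2000
4 2 9473/10000
5 5/2 2323/2500
6 3 221/250
7 7/2 4201/5000
8 4 4079/5000
DF(4y) = 4079/5000 ≈ 0.815800

step 1 [0.5y] swap r/2=37/9963: DF=(1 − 37/9963·(0))/(1+37/9963) = 9963/10000 ≈ 0.996300
step 2 [1y] bond c/2=7/200: DF=(519669/500000 − 7/200·(0.996300))/(1+7/200) = 1941/2000 ≈ 0.970500
step 3 [1.5y] bond c/2=31/800: DF=(8574843/8000000 − 31/800·(0.996300+0.970500))/(1+31/800) = 1917/2000 ≈ 0.958500
step 4 [2y] zero: DF = P = 9473/10000 ≈ 0.947300
step 5 [2.5y] bond c/2=9/800: DF=(3932881/4000000 − 9/800·(0.996300+0.970500+0.958500+0.947300))/(1+9/800) = 2323/2500 ≈ 0.929200
step 6 [3y] zero: DF = P = 221/250 ≈ 0.884000
step 7 [3.5y] zero: DF = P = 4201/5000 ≈ 0.840200
step 8 [4y] zero: DF = P = 4079/5000 ≈ 0.815800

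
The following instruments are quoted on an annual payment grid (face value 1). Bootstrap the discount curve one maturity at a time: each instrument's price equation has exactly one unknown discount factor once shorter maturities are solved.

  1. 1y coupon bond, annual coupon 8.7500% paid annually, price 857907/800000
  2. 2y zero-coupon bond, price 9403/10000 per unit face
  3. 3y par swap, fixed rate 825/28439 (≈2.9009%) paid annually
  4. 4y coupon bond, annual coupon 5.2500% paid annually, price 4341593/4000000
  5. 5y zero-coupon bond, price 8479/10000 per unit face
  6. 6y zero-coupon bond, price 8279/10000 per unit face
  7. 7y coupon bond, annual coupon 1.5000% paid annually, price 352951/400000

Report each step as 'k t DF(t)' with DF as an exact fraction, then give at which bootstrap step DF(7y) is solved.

1 1 9861/10000
2 2 9403/10000
3 3 367/400
4 4 4447/5000
5 5 8479/10000
6 6 8279/10000
7 7 3947/5000
DF(7y) is solved at step 7

step 1 [1y] bond c/1=7/80: DF=(857907/800000 − 7/80·(0))/(1+7/80) = 9861/10000 ≈ 0.986100
step 2 [2y] zero: DF = P = 9403/10000 ≈ 0.940300
step 3 [3y] swap r/1=825/28439: DF=(1 − 825/28439·(0.986100+0.940300))/(1+825/28439) = 367/400 ≈ 0.917500
step 4 [4y] bond c/1=21/400: DF=(4341593/4000000 − 21/400·(0.986100+0.940300+0.917500))/(1+21/400) = 4447/5000 ≈ 0.889400
step 5 [5y] zero: DF = P = 8479/10000 ≈ 0.847900
step 6 [6y] zero: DF = P = 8279/10000 ≈ 0.827900
step 7 [7y] bond c/1=3/200: DF=(352951/400000 − 3/200·(0.986100+0.940300+0.917500+0.889400+0.847900+0.827900))/(1+3/200) = 3947/5000 ≈ 0.789400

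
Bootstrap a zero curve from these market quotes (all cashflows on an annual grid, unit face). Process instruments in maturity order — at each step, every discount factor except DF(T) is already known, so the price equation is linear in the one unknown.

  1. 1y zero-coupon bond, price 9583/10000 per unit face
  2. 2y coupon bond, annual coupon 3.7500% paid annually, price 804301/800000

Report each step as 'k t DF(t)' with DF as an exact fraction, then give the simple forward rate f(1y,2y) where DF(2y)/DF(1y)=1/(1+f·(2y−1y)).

1 1 9583/10000
2 2 584/625
f(1y,2y) = ((9583/10000)/(584/625) − 1)/(1) = 239/9344 ≈ 2.5578%

step 1 [1y] zero: DF = P = 9583/10000 ≈ 0.958300
step 2 [2y] bond c/1=3/80: DF=(804301/800000 − 3/80·(0.958300))/(1+3/80) = 584/625 ≈ 0.934400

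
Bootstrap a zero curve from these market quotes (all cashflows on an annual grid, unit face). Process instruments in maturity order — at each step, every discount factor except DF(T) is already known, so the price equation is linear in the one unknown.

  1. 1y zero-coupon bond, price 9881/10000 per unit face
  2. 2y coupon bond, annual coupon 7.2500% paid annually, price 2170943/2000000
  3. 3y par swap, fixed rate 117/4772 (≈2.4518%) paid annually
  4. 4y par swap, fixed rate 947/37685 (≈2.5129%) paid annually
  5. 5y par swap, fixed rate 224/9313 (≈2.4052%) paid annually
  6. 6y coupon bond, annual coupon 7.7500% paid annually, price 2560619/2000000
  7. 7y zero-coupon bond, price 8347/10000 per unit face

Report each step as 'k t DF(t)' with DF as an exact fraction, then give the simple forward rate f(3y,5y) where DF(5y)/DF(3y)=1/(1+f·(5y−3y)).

1 1 9881/10000
2 2 9453/10000
3 3 4649/5000
4 4 9053/10000
5 5 111/125
6 6 8533/10000
7 7 8347/10000
f(3y,5y) = ((4649/5000)/(111/125) − 1)/(2) = 209/8880 ≈ 2.3536%

step 1 [1y] zero: DF = P = 9881/10000 ≈ 0.988100
step 2 [2y] bond c/1=29/400: DF=(2170943/2000000 − 29/400·(0.988100))/(1+29/400) = 9453/10000 ≈ 0.945300
step 3 [3y] swap r/1=117/4772: DF=(1 − 117/4772·(0.988100+0.945300))/(1+117/4772) = 4649/5000 ≈ 0.929800
step 4 [4y] swap r/1=947/37685: DF=(1 − 947/37685·(0.988100+0.945300+0.929800))/(1+947/37685) = 9053/10000 ≈ 0.905300
step 5 [5y] swap r/1=224/9313: DF=(1 − 224/9313·(0.988100+0.945300+0.929800+0.905300))/(1+224/9313) = 111/125 ≈ 0.888000
step 6 [6y] bond c/1=31/400: DF=(2560619/2000000 − 31/400·(0.988100+0.945300+0.929800+0.905300+0.888000))/(1+31/400) = 8533/10000 ≈ 0.853300
step 7 [7y] zero: DF = P = 8347/10000 ≈ 0.834700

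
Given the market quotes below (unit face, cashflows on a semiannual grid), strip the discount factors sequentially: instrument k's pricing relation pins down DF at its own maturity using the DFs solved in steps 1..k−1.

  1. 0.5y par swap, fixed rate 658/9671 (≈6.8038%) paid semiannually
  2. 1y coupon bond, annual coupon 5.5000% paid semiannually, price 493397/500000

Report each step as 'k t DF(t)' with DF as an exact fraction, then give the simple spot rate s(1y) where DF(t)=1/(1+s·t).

step 1 [0.5y] swap r/2=329/9671: DF=(1 − 329/9671·(0))/(1+329/9671) = 9671/10000 ≈ 0.967100
step 2 [1y] bond c/2=11/400: DF=(493397/500000 − 11/400·(0.967100))/(1+11/400) = 1869/2000 ≈ 0.934500

1 1/2 9671/10000
2 1 1869/2000
s(1y) = (1/(1869/2000) − 1)/(1) = 131/1869 ≈ 7.0091%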